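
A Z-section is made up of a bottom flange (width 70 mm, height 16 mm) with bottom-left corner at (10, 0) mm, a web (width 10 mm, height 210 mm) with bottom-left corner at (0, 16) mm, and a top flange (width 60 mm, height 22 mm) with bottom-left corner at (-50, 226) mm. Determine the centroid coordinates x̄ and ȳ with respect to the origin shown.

bottom flange: A = 70 × 16 = 1120.00, centroid at (45.00, 8.00).
web: A = 10 × 210 = 2100.00, centroid at (5.00, 121.00).
top flange: A = 60 × 22 = 1320.00, centroid at (-20.00, 237.00).
ΣA = 4540.00 mm², ΣAx̄ = 34500.00 mm³, ΣAȳ = 575900.00 mm³.
x̄ = 34500.00/4540.00 = 7.60 mm; ȳ = 575900.00/4540.00 = 126.85 mm.

x̄ = 7.60 mm, ȳ = 126.85 mm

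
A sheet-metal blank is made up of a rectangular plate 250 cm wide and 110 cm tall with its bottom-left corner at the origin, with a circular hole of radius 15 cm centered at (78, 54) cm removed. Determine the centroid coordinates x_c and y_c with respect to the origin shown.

plate: A = 250 × 110 = 27500.00, centroid at (125.00, 55.00).
hole: A = −π·15² = -706.86, centroid at (78.00, 54.00).
ΣA = 26793.14 cm², ΣAx_c = 3382365.05 cm³, ΣAy_c = 1474329.65 cm³.
x_c = 3382365.05/26793.14 = 126.24 cm; y_c = 1474329.65/26793.14 = 55.03 cm.

x_c = 126.24 cm, y_c = 55.03 cm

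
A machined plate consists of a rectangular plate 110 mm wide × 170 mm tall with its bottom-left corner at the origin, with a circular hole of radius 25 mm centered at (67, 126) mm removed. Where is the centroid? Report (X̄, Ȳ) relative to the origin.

Part | A | x̄ᵢ | ȳᵢ | A·x̄ᵢ | A·ȳᵢ
plate | 18700.00 | 55.00 | 85.00 | 1028500.00 | 1589500.00
hole | -1963.50 | 67.00 | 126.00 | -131554.19 | -247400.42
Σ | 16736.50 |  |  | 896945.81 | 1342099.58
X̄ = 896945.81 / 16736.50 = 53.59 mm
Ȳ = 1342099.58 / 16736.50 = 80.19 mm

X̄ = 53.59 mm, Ȳ = 80.19 mm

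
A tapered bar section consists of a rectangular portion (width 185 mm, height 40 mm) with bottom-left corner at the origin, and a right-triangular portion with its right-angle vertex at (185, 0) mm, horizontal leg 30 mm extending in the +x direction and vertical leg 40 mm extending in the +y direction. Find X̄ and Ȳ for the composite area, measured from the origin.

X̄ = 100.19 mm, Ȳ = 19.50 mm

rectangular portion: A = 185 × 40 = 7400.00, centroid at (92.50, 20.00).
triangular portion: A = ½·30·40 = 600.00, centroid at (195.00, 13.33).
ΣA = 8000.00 mm², ΣAX̄ = 801500.00 mm³, ΣAȲ = 156000.00 mm³.
X̄ = 801500.00/8000.00 = 100.19 mm; Ȳ = 156000.00/8000.00 = 19.50 mm.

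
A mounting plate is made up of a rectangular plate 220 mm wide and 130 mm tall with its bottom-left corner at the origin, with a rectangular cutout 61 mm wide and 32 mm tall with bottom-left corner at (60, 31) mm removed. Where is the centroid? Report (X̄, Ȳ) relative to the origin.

X̄ = 111.43 mm, Ȳ = 66.32 mm

plate: A = 220 × 130 = 28600.00, centroid at (110.00, 65.00).
hole: A = −(61 × 32) = -1952.00, centroid at (90.50, 47.00).
ΣA = 26648.00 mm², ΣAX̄ = 2969344.00 mm³, ΣAȲ = 1767256.00 mm³.
X̄ = 2969344.00/26648.00 = 111.43 mm; Ȳ = 1767256.00/26648.00 = 66.32 mm.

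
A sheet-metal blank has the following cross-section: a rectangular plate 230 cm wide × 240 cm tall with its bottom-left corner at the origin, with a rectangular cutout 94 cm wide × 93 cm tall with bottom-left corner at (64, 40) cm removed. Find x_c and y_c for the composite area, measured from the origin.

x_c = 115.75 cm, y_c = 126.30 cm

plate: A = 230 × 240 = 55200.00, centroid at (115.00, 120.00).
hole: A = −(94 × 93) = -8742.00, centroid at (111.00, 86.50).
ΣA = 46458.00 cm², ΣAx_c = 5377638.00 cm³, ΣAy_c = 5867817.00 cm³.
x_c = 5377638.00/46458.00 = 115.75 cm; y_c = 5867817.00/46458.00 = 126.30 cm.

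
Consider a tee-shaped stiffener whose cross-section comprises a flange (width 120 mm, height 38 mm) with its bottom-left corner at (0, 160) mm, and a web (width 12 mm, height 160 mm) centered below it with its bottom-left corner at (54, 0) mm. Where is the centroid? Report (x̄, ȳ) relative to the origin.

web: A = 12 × 160 = 1920.00, centroid at (60.00, 80.00).
flange: A = 120 × 38 = 4560.00, centroid at (60.00, 179.00).
ΣA = 6480.00 mm²
ΣAx̄ = (1920.00)(60.00) + (4560.00)(60.00) = 388800.00 mm³
ΣAȳ = (1920.00)(80.00) + (4560.00)(179.00) = 969840.00 mm³
x̄ = 388800.00 / 6480.00 = 60.00 mm
ȳ = 969840.00 / 6480.00 = 149.67 mm

x̄ = 60.00 mm, ȳ = 149.67 mm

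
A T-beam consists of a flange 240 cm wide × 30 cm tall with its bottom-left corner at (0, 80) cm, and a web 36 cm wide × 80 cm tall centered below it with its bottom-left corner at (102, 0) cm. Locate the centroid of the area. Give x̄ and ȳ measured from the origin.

web: A = 36 × 80 = 2880.00, centroid at (120.00, 40.00).
flange: A = 240 × 30 = 7200.00, centroid at (120.00, 95.00).
ΣA = 10080.00 cm²
ΣAx̄ = (2880.00)(120.00) + (7200.00)(120.00) = 1209600.00 cm³
ΣAȳ = (2880.00)(40.00) + (7200.00)(95.00) = 799200.00 cm³
x̄ = 1209600.00 / 10080.00 = 120.00 cm
ȳ = 799200.00 / 10080.00 = 79.29 cm

x̄ = 120.00 cm, ȳ = 79.29 cm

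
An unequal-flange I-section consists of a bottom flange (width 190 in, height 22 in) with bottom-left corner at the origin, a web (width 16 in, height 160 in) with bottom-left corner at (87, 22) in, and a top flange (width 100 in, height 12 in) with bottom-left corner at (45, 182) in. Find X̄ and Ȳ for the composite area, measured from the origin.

bottom flange: A = 190 × 22 = 4180.00, centroid at (95.00, 11.00).
web: A = 16 × 160 = 2560.00, centroid at (95.00, 102.00).
top flange: A = 100 × 12 = 1200.00, centroid at (95.00, 188.00).
ΣA = 7940.00 in², ΣAX̄ = 754300.00 in³, ΣAȲ = 532700.00 in³.
X̄ = 754300.00/7940.00 = 95.00 in; Ȳ = 532700.00/7940.00 = 67.09 in.

X̄ = 95.00 in, Ȳ = 67.09 in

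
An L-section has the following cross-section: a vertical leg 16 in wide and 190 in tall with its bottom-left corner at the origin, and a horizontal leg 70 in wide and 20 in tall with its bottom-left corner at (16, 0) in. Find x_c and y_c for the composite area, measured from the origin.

Part | A | x̄ᵢ | ȳᵢ | A·x̄ᵢ | A·ȳᵢ
vertical leg | 3040.00 | 8.00 | 95.00 | 24320.00 | 288800.00
horizontal leg | 1400.00 | 51.00 | 10.00 | 71400.00 | 14000.00
Σ | 4440.00 |  |  | 95720.00 | 302800.00
x_c = 95720.00 / 4440.00 = 21.56 in
y_c = 302800.00 / 4440.00 = 68.20 in

x_c = 21.56 in, y_c = 68.20 in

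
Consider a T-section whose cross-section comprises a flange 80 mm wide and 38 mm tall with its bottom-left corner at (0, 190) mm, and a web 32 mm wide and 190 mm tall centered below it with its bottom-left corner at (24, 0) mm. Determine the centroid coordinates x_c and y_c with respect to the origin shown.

x_c = 40.00 mm, y_c = 133.00 mm

web: A = 32 × 190 = 6080.00, centroid at (40.00, 95.00).
flange: A = 80 × 38 = 3040.00, centroid at (40.00, 209.00).
ΣA = 9120.00 mm²
ΣAx_c = (6080.00)(40.00) + (3040.00)(40.00) = 364800.00 mm³
ΣAy_c = (6080.00)(95.00) + (3040.00)(209.00) = 1212960.00 mm³
x_c = 364800.00 / 9120.00 = 40.00 mm
y_c = 1212960.00 / 9120.00 = 133.00 mm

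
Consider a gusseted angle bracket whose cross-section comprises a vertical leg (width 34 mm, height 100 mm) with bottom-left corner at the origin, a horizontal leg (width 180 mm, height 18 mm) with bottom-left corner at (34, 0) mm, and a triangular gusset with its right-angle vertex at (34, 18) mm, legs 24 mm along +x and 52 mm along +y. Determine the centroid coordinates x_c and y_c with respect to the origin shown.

x_c = 66.87 mm, y_c = 30.45 mm

vertical leg: A = 34 × 100 = 3400.00, centroid at (17.00, 50.00).
horizontal leg: A = 180 × 18 = 3240.00, centroid at (124.00, 9.00).
gusset: A = ½·24·52 = 624.00, centroid at (42.00, 35.33).
ΣA = 7264.00 mm²
ΣAx_c = (3400.00)(17.00) + (3240.00)(124.00) + (624.00)(42.00) = 485768.00 mm³
ΣAy_c = (3400.00)(50.00) + (3240.00)(9.00) + (624.00)(35.33) = 221208.00 mm³
x_c = 485768.00 / 7264.00 = 66.87 mm
y_c = 221208.00 / 7264.00 = 30.45 mm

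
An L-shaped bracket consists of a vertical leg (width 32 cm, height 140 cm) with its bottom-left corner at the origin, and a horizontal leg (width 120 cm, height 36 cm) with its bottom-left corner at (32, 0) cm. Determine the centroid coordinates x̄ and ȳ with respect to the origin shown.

vertical leg: A = 32 × 140 = 4480.00, centroid at (16.00, 70.00).
horizontal leg: A = 120 × 36 = 4320.00, centroid at (92.00, 18.00).
ΣA = 8800.00 cm², ΣAx̄ = 469120.00 cm³, ΣAȳ = 391360.00 cm³.
x̄ = 469120.00/8800.00 = 53.31 cm; ȳ = 391360.00/8800.00 = 44.47 cm.

x̄ = 53.31 cm, ȳ = 44.47 cm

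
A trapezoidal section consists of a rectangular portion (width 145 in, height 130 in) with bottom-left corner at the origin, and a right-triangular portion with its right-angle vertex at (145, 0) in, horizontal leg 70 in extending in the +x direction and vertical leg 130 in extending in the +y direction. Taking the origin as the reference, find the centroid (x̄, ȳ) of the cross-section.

rectangular portion: A = 145 × 130 = 18850.00, centroid at (72.50, 65.00).
triangular portion: A = ½·70·130 = 4550.00, centroid at (168.33, 43.33).
ΣA = 23400.00 in²
ΣAx̄ = (18850.00)(72.50) + (4550.00)(168.33) = 2132541.67 in³
ΣAȳ = (18850.00)(65.00) + (4550.00)(43.33) = 1422416.67 in³
x̄ = 2132541.67 / 23400.00 = 91.13 in
ȳ = 1422416.67 / 23400.00 = 60.79 in

x̄ = 91.13 in, ȳ = 60.79 in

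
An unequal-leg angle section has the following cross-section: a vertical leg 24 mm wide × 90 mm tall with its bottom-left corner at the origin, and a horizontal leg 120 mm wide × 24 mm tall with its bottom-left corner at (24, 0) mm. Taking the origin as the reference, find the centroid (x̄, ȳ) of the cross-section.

x̄ = 53.14 mm, ȳ = 26.14 mm

vertical leg: A = 24 × 90 = 2160.00, centroid at (12.00, 45.00).
horizontal leg: A = 120 × 24 = 2880.00, centroid at (84.00, 12.00).
ΣA = 5040.00 mm²
ΣAx̄ = (2160.00)(12.00) + (2880.00)(84.00) = 267840.00 mm³
ΣAȳ = (2160.00)(45.00) + (2880.00)(12.00) = 131760.00 mm³
x̄ = 267840.00 / 5040.00 = 53.14 mm
ȳ = 131760.00 / 5040.00 = 26.14 mm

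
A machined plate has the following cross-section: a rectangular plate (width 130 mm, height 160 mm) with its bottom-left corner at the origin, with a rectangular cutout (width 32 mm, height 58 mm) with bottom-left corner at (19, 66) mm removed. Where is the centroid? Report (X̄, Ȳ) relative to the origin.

X̄ = 67.94 mm, Ȳ = 78.53 mm

Part | A | x̄ᵢ | ȳᵢ | A·x̄ᵢ | A·ȳᵢ
plate | 20800.00 | 65.00 | 80.00 | 1352000.00 | 1664000.00
hole | -1856.00 | 35.00 | 95.00 | -64960.00 | -176320.00
Σ | 18944.00 |  |  | 1287040.00 | 1487680.00
X̄ = 1287040.00 / 18944.00 = 67.94 mm
Ȳ = 1487680.00 / 18944.00 = 78.53 mm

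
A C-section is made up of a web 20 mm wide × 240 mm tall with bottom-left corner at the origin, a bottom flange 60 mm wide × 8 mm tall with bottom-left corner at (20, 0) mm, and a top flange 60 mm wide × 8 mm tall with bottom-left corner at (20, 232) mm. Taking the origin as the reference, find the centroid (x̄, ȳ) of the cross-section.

x̄ = 16.67 mm, ȳ = 120.00 mm

Part | A | x̄ᵢ | ȳᵢ | A·x̄ᵢ | A·ȳᵢ
web | 4800.00 | 10.00 | 120.00 | 48000.00 | 576000.00
bottom flange | 480.00 | 50.00 | 4.00 | 24000.00 | 1920.00
top flange | 480.00 | 50.00 | 236.00 | 24000.00 | 113280.00
Σ | 5760.00 |  |  | 96000.00 | 691200.00
x̄ = 96000.00 / 5760.00 = 16.67 mm
ȳ = 691200.00 / 5760.00 = 120.00 mm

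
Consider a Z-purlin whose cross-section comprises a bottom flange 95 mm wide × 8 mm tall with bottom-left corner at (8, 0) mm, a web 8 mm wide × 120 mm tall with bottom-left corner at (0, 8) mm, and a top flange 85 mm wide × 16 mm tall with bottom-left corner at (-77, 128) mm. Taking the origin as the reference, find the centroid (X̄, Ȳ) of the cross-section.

X̄ = -0.29 mm, Ȳ = 82.23 mm

Part | A | x̄ᵢ | ȳᵢ | A·x̄ᵢ | A·ȳᵢ
bottom flange | 760.00 | 55.50 | 4.00 | 42180.00 | 3040.00
web | 960.00 | 4.00 | 68.00 | 3840.00 | 65280.00
top flange | 1360.00 | -34.50 | 136.00 | -46920.00 | 184960.00
Σ | 3080.00 |  |  | -900.00 | 253280.00
X̄ = -900.00 / 3080.00 = -0.29 mm
Ȳ = 253280.00 / 3080.00 = 82.23 mm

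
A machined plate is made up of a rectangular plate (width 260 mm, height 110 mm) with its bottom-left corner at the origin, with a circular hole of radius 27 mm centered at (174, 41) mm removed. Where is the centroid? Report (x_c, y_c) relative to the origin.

x_c = 126.17 mm, y_c = 56.22 mm

plate: A = 260 × 110 = 28600.00, centroid at (130.00, 55.00).
hole: A = −π·27² = -2290.22, centroid at (174.00, 41.00).
ΣA = 26309.78 mm², ΣAx_c = 3319501.54 mm³, ΣAy_c = 1479100.94 mm³.
x_c = 3319501.54/26309.78 = 126.17 mm; y_c = 1479100.94/26309.78 = 56.22 mm.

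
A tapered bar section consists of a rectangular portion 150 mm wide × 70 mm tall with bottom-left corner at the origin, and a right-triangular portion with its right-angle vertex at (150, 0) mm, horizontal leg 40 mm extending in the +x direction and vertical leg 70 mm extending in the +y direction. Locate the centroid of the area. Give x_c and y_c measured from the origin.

rectangular portion: A = 150 × 70 = 10500.00, centroid at (75.00, 35.00).
triangular portion: A = ½·40·70 = 1400.00, centroid at (163.33, 23.33).
ΣA = 11900.00 mm², ΣAx_c = 1016166.67 mm³, ΣAy_c = 400166.67 mm³.
x_c = 1016166.67/11900.00 = 85.39 mm; y_c = 400166.67/11900.00 = 33.63 mm.

x_c = 85.39 mm, y_c = 33.63 mm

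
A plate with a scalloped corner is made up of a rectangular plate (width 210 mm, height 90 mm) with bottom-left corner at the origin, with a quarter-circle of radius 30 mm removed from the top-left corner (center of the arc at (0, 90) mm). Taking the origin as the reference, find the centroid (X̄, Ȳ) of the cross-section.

X̄ = 108.58 mm, Ȳ = 43.75 mm

plate: A = 210 × 90 = 18900.00, centroid at (105.00, 45.00).
removed quarter-circle: A = −¼π·30² = -706.86, centroid at (12.73, 77.27).
ΣA = 18193.14 mm², ΣAX̄ = 1975500.00 mm³, ΣAȲ = 795882.75 mm³.
X̄ = 1975500.00/18193.14 = 108.58 mm; Ȳ = 795882.75/18193.14 = 43.75 mm.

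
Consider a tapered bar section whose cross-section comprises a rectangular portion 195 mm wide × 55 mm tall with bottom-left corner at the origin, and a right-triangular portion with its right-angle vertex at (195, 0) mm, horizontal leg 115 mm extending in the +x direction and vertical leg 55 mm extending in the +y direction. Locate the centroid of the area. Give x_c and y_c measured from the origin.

x_c = 128.43 mm, y_c = 25.41 mm

Part | A | x̄ᵢ | ȳᵢ | A·x̄ᵢ | A·ȳᵢ
rectangular portion | 10725.00 | 97.50 | 27.50 | 1045687.50 | 294937.50
triangular portion | 3162.50 | 233.33 | 18.33 | 737916.67 | 57979.17
Σ | 13887.50 |  |  | 1783604.17 | 352916.67
x_c = 1783604.17 / 13887.50 = 128.43 mm
y_c = 352916.67 / 13887.50 = 25.41 mm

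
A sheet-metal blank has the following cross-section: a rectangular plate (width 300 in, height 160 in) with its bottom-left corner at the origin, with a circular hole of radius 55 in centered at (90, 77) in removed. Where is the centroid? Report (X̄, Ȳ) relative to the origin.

plate: A = 300 × 160 = 48000.00, centroid at (150.00, 80.00).
hole: A = −π·55² = -9503.32, centroid at (90.00, 77.00).
ΣA = 38496.68 in², ΣAX̄ = 6344701.40 in³, ΣAȲ = 3108244.53 in³.
X̄ = 6344701.40/38496.68 = 164.81 in; Ȳ = 3108244.53/38496.68 = 80.74 in.

X̄ = 164.81 in, Ȳ = 80.74 in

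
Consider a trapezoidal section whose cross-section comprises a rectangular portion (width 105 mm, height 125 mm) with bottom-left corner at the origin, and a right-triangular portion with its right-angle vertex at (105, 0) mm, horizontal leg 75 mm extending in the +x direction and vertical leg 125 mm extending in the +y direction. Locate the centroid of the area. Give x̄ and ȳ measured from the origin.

rectangular portion: A = 105 × 125 = 13125.00, centroid at (52.50, 62.50).
triangular portion: A = ½·75·125 = 4687.50, centroid at (130.00, 41.67).
ΣA = 17812.50 mm²
ΣAx̄ = (13125.00)(52.50) + (4687.50)(130.00) = 1298437.50 mm³
ΣAȳ = (13125.00)(62.50) + (4687.50)(41.67) = 1015625.00 mm³
x̄ = 1298437.50 / 17812.50 = 72.89 mm
ȳ = 1015625.00 / 17812.50 = 57.02 mm

x̄ = 72.89 mm, ȳ = 57.02 mm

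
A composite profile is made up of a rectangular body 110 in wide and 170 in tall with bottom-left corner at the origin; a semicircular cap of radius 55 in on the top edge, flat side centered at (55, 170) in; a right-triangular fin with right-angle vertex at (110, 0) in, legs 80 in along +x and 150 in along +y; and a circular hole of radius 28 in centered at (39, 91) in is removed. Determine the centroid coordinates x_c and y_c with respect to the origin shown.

x_c = 74.62 in, y_c = 95.75 in

rectangular body: A = 110 × 170 = 18700.00, centroid at (55.00, 85.00).
semicircular top: A = ½π·55² = 4751.66, centroid at (55.00, 193.34).
triangular fin: A = ½·80·150 = 6000.00, centroid at (136.67, 50.00).
hole: A = −π·28² = -2463.01, centroid at (39.00, 91.00).
ΣA = 26988.65 in², ΣAx_c = 2013783.90 in³, ΣAy_c = 2584064.89 in³.
x_c = 2013783.90/26988.65 = 74.62 in; y_c = 2584064.89/26988.65 = 95.75 in.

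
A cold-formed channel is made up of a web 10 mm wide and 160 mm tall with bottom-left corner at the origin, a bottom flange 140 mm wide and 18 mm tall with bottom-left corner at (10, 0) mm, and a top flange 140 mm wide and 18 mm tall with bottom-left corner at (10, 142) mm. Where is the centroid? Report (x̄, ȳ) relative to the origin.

x̄ = 61.93 mm, ȳ = 80.00 mm

Part | A | x̄ᵢ | ȳᵢ | A·x̄ᵢ | A·ȳᵢ
web | 1600.00 | 5.00 | 80.00 | 8000.00 | 128000.00
bottom flange | 2520.00 | 80.00 | 9.00 | 201600.00 | 22680.00
top flange | 2520.00 | 80.00 | 151.00 | 201600.00 | 380520.00
Σ | 6640.00 |  |  | 411200.00 | 531200.00
x̄ = 411200.00 / 6640.00 = 61.93 mm
ȳ = 531200.00 / 6640.00 = 80.00 mm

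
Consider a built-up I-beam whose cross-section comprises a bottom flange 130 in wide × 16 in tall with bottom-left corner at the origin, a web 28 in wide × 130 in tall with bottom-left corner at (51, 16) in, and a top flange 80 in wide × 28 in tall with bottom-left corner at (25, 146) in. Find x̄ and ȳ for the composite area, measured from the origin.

x̄ = 65.00 in, ȳ = 84.16 in

bottom flange: A = 130 × 16 = 2080.00, centroid at (65.00, 8.00).
web: A = 28 × 130 = 3640.00, centroid at (65.00, 81.00).
top flange: A = 80 × 28 = 2240.00, centroid at (65.00, 160.00).
ΣA = 7960.00 in², ΣAx̄ = 517400.00 in³, ΣAȳ = 669880.00 in³.
x̄ = 517400.00/7960.00 = 65.00 in; ȳ = 669880.00/7960.00 = 84.16 in.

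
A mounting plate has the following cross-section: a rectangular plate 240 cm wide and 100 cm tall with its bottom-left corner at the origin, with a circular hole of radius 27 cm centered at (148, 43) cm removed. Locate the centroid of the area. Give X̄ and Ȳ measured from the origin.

plate: A = 240 × 100 = 24000.00, centroid at (120.00, 50.00).
hole: A = −π·27² = -2290.22, centroid at (148.00, 43.00).
ΣA = 21709.78 cm², ΣAX̄ = 2541047.29 cm³, ΣAȲ = 1101520.50 cm³.
X̄ = 2541047.29/21709.78 = 117.05 cm; Ȳ = 1101520.50/21709.78 = 50.74 cm.

X̄ = 117.05 cm, Ȳ = 50.74 cm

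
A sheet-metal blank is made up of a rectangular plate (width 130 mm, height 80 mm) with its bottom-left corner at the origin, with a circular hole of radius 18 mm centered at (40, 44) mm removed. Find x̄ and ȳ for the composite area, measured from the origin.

plate: A = 130 × 80 = 10400.00, centroid at (65.00, 40.00).
hole: A = −π·18² = -1017.88, centroid at (40.00, 44.00).
ΣA = 9382.12 mm²
ΣAx̄ = (10400.00)(65.00) + (-1017.88)(40.00) = 635284.96 mm³
ΣAȳ = (10400.00)(40.00) + (-1017.88)(44.00) = 371213.46 mm³
x̄ = 635284.96 / 9382.12 = 67.71 mm
ȳ = 371213.46 / 9382.12 = 39.57 mm

x̄ = 67.71 mm, ȳ = 39.57 mm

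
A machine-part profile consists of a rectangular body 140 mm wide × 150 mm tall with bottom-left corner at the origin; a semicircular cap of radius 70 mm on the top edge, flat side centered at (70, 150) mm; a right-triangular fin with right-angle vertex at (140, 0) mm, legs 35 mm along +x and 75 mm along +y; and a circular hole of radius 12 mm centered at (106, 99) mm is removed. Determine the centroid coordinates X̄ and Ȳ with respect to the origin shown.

rectangular body: A = 140 × 150 = 21000.00, centroid at (70.00, 75.00).
semicircular top: A = ½π·70² = 7696.90, centroid at (70.00, 179.71).
triangular fin: A = ½·35·75 = 1312.50, centroid at (151.67, 25.00).
hole: A = −π·12² = -452.39, centroid at (106.00, 99.00).
ΣA = 29557.01 mm²
ΣAX̄ = (21000.00)(70.00) + (7696.90)(70.00) + (1312.50)(151.67) + (-452.39)(106.00) = 2159892.37 mm³
ΣAȲ = (21000.00)(75.00) + (7696.90)(179.71) + (1312.50)(25.00) + (-452.39)(99.00) = 2946227.92 mm³
X̄ = 2159892.37 / 29557.01 = 73.08 mm
Ȳ = 2946227.92 / 29557.01 = 99.68 mm

X̄ = 73.08 mm, Ȳ = 99.68 mm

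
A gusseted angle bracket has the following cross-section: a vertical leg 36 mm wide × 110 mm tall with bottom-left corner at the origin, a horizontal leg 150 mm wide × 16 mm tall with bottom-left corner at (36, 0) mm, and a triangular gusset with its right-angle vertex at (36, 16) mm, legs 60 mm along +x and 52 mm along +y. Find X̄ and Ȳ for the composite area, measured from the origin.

X̄ = 53.67 mm, Ȳ = 36.49 mm

vertical leg: A = 36 × 110 = 3960.00, centroid at (18.00, 55.00).
horizontal leg: A = 150 × 16 = 2400.00, centroid at (111.00, 8.00).
gusset: A = ½·60·52 = 1560.00, centroid at (56.00, 33.33).
ΣA = 7920.00 mm²
ΣAX̄ = (3960.00)(18.00) + (2400.00)(111.00) + (1560.00)(56.00) = 425040.00 mm³
ΣAȲ = (3960.00)(55.00) + (2400.00)(8.00) + (1560.00)(33.33) = 289000.00 mm³
X̄ = 425040.00 / 7920.00 = 53.67 mm
Ȳ = 289000.00 / 7920.00 = 36.49 mm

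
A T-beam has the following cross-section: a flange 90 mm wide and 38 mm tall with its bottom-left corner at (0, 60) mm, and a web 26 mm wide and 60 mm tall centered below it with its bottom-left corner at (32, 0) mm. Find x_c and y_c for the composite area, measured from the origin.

x_c = 45.00 mm, y_c = 63.65 mm

Part | A | x̄ᵢ | ȳᵢ | A·x̄ᵢ | A·ȳᵢ
web | 1560.00 | 45.00 | 30.00 | 70200.00 | 46800.00
flange | 3420.00 | 45.00 | 79.00 | 153900.00 | 270180.00
Σ | 4980.00 |  |  | 224100.00 | 316980.00
x_c = 224100.00 / 4980.00 = 45.00 mm
y_c = 316980.00 / 4980.00 = 63.65 mm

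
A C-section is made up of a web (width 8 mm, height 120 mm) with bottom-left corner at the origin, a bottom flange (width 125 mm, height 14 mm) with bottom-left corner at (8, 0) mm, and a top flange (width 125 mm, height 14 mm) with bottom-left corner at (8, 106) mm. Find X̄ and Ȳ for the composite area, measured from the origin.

web: A = 8 × 120 = 960.00, centroid at (4.00, 60.00).
bottom flange: A = 125 × 14 = 1750.00, centroid at (70.50, 7.00).
top flange: A = 125 × 14 = 1750.00, centroid at (70.50, 113.00).
ΣA = 4460.00 mm²
ΣAX̄ = (960.00)(4.00) + (1750.00)(70.50) + (1750.00)(70.50) = 250590.00 mm³
ΣAȲ = (960.00)(60.00) + (1750.00)(7.00) + (1750.00)(113.00) = 267600.00 mm³
X̄ = 250590.00 / 4460.00 = 56.19 mm
Ȳ = 267600.00 / 4460.00 = 60.00 mm

X̄ = 56.19 mm, Ȳ = 60.00 mm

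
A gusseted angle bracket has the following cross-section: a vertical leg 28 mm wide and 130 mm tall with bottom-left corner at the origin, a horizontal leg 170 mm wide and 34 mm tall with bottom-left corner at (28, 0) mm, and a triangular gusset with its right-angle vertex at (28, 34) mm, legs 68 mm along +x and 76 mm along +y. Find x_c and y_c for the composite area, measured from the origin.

x_c = 69.56 mm, y_c = 40.67 mm

vertical leg: A = 28 × 130 = 3640.00, centroid at (14.00, 65.00).
horizontal leg: A = 170 × 34 = 5780.00, centroid at (113.00, 17.00).
gusset: A = ½·68·76 = 2584.00, centroid at (50.67, 59.33).
ΣA = 12004.00 mm², ΣAx_c = 835022.67 mm³, ΣAy_c = 488177.33 mm³.
x_c = 835022.67/12004.00 = 69.56 mm; y_c = 488177.33/12004.00 = 40.67 mm.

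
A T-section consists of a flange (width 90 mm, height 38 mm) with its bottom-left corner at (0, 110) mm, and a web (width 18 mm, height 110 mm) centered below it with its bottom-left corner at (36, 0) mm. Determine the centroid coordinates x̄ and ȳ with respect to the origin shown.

x̄ = 45.00 mm, ȳ = 101.87 mm

web: A = 18 × 110 = 1980.00, centroid at (45.00, 55.00).
flange: A = 90 × 38 = 3420.00, centroid at (45.00, 129.00).
ΣA = 5400.00 mm²
ΣAx̄ = (1980.00)(45.00) + (3420.00)(45.00) = 243000.00 mm³
ΣAȳ = (1980.00)(55.00) + (3420.00)(129.00) = 550080.00 mm³
x̄ = 243000.00 / 5400.00 = 45.00 mm
ȳ = 550080.00 / 5400.00 = 101.87 mm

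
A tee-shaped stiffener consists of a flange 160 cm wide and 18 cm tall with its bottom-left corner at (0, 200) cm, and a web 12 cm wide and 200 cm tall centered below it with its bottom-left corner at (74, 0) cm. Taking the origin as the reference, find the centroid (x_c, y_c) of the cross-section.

x_c = 80.00 cm, y_c = 159.45 cm

web: A = 12 × 200 = 2400.00, centroid at (80.00, 100.00).
flange: A = 160 × 18 = 2880.00, centroid at (80.00, 209.00).
ΣA = 5280.00 cm²
ΣAx_c = (2400.00)(80.00) + (2880.00)(80.00) = 422400.00 cm³
ΣAy_c = (2400.00)(100.00) + (2880.00)(209.00) = 841920.00 cm³
x_c = 422400.00 / 5280.00 = 80.00 cm
y_c = 841920.00 / 5280.00 = 159.45 cm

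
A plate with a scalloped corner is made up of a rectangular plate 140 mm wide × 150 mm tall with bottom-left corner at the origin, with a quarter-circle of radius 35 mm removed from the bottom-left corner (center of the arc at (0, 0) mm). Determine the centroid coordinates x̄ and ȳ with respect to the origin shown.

plate: A = 140 × 150 = 21000.00, centroid at (70.00, 75.00).
removed quarter-circle: A = −¼π·35² = -962.11, centroid at (14.85, 14.85).
ΣA = 20037.89 mm², ΣAx̄ = 1455708.33 mm³, ΣAȳ = 1560708.33 mm³.
x̄ = 1455708.33/20037.89 = 72.65 mm; ȳ = 1560708.33/20037.89 = 77.89 mm.

x̄ = 72.65 mm, ȳ = 77.89 mm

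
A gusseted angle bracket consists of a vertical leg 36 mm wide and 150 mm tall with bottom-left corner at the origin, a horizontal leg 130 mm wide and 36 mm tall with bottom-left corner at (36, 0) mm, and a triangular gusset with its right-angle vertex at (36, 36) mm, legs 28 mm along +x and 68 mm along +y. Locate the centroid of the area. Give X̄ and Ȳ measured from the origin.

X̄ = 55.57 mm, Ȳ = 49.41 mm

vertical leg: A = 36 × 150 = 5400.00, centroid at (18.00, 75.00).
horizontal leg: A = 130 × 36 = 4680.00, centroid at (101.00, 18.00).
gusset: A = ½·28·68 = 952.00, centroid at (45.33, 58.67).
ΣA = 11032.00 mm²
ΣAX̄ = (5400.00)(18.00) + (4680.00)(101.00) + (952.00)(45.33) = 613037.33 mm³
ΣAȲ = (5400.00)(75.00) + (4680.00)(18.00) + (952.00)(58.67) = 545090.67 mm³
X̄ = 613037.33 / 11032.00 = 55.57 mm
Ȳ = 545090.67 / 11032.00 = 49.41 mm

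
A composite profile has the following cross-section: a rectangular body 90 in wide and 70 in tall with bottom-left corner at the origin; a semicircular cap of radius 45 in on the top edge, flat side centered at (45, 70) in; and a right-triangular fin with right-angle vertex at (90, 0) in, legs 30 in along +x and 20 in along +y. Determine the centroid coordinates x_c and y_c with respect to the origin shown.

Part | A | x̄ᵢ | ȳᵢ | A·x̄ᵢ | A·ȳᵢ
rectangular body | 6300.00 | 45.00 | 35.00 | 283500.00 | 220500.00
semicircular top | 3180.86 | 45.00 | 89.10 | 143138.82 | 283410.38
triangular fin | 300.00 | 100.00 | 6.67 | 30000.00 | 2000.00
Σ | 9780.86 |  |  | 456638.82 | 505910.38
x_c = 456638.82 / 9780.86 = 46.69 in
y_c = 505910.38 / 9780.86 = 51.72 in

x_c = 46.69 in, y_c = 51.72 in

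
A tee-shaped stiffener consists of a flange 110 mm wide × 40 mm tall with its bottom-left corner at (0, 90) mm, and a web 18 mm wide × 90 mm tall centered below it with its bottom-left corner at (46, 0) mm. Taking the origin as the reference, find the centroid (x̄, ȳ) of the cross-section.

web: A = 18 × 90 = 1620.00, centroid at (55.00, 45.00).
flange: A = 110 × 40 = 4400.00, centroid at (55.00, 110.00).
ΣA = 6020.00 mm², ΣAx̄ = 331100.00 mm³, ΣAȳ = 556900.00 mm³.
x̄ = 331100.00/6020.00 = 55.00 mm; ȳ = 556900.00/6020.00 = 92.51 mm.

x̄ = 55.00 mm, ȳ = 92.51 mm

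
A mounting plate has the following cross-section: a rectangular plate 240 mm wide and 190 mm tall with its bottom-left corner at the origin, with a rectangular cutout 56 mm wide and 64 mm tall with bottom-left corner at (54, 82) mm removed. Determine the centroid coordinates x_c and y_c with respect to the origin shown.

plate: A = 240 × 190 = 45600.00, centroid at (120.00, 95.00).
hole: A = −(56 × 64) = -3584.00, centroid at (82.00, 114.00).
ΣA = 42016.00 mm²
ΣAx_c = (45600.00)(120.00) + (-3584.00)(82.00) = 5178112.00 mm³
ΣAy_c = (45600.00)(95.00) + (-3584.00)(114.00) = 3923424.00 mm³
x_c = 5178112.00 / 42016.00 = 123.24 mm
y_c = 3923424.00 / 42016.00 = 93.38 mm

x_c = 123.24 mm, y_c = 93.38 mm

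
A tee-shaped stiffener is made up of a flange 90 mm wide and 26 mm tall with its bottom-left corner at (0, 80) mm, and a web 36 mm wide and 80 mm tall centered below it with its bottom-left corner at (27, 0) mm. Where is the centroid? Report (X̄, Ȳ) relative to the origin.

web: A = 36 × 80 = 2880.00, centroid at (45.00, 40.00).
flange: A = 90 × 26 = 2340.00, centroid at (45.00, 93.00).
ΣA = 5220.00 mm², ΣAX̄ = 234900.00 mm³, ΣAȲ = 332820.00 mm³.
X̄ = 234900.00/5220.00 = 45.00 mm; Ȳ = 332820.00/5220.00 = 63.76 mm.

X̄ = 45.00 mm, Ȳ = 63.76 mm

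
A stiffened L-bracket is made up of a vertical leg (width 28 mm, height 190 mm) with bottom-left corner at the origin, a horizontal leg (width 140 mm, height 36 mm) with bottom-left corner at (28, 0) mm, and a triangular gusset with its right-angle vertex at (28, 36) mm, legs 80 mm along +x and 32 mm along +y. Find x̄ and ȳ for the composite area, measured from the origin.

vertical leg: A = 28 × 190 = 5320.00, centroid at (14.00, 95.00).
horizontal leg: A = 140 × 36 = 5040.00, centroid at (98.00, 18.00).
gusset: A = ½·80·32 = 1280.00, centroid at (54.67, 46.67).
ΣA = 11640.00 mm²
ΣAx̄ = (5320.00)(14.00) + (5040.00)(98.00) + (1280.00)(54.67) = 638373.33 mm³
ΣAȳ = (5320.00)(95.00) + (5040.00)(18.00) + (1280.00)(46.67) = 655853.33 mm³
x̄ = 638373.33 / 11640.00 = 54.84 mm
ȳ = 655853.33 / 11640.00 = 56.34 mm

x̄ = 54.84 mm, ȳ = 56.34 mm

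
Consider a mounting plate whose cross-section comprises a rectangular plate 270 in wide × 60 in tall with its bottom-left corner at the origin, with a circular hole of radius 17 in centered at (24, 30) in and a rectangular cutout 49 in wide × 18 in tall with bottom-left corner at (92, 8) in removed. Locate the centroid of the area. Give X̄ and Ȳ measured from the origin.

X̄ = 143.13 in, Ȳ = 30.80 in

plate: A = 270 × 60 = 16200.00, centroid at (135.00, 30.00).
hole 1: A = −π·17² = -907.92, centroid at (24.00, 30.00).
hole 2: A = −(49 × 18) = -882.00, centroid at (116.50, 17.00).
ΣA = 14410.08 in², ΣAX̄ = 2062456.91 in³, ΣAȲ = 443768.39 in³.
X̄ = 2062456.91/14410.08 = 143.13 in; Ȳ = 443768.39/14410.08 = 30.80 in.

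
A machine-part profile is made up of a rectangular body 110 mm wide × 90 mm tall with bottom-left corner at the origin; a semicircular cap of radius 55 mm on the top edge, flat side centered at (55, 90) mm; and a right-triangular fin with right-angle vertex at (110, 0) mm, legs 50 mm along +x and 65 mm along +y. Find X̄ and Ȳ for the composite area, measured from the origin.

X̄ = 62.15 mm, Ȳ = 62.62 mm

Part | A | x̄ᵢ | ȳᵢ | A·x̄ᵢ | A·ȳᵢ
rectangular body | 9900.00 | 55.00 | 45.00 | 544500.00 | 445500.00
semicircular top | 4751.66 | 55.00 | 113.34 | 261341.24 | 538565.97
triangular fin | 1625.00 | 126.67 | 21.67 | 205833.33 | 35208.33
Σ | 16276.66 |  |  | 1011674.57 | 1019274.30
X̄ = 1011674.57 / 16276.66 = 62.15 mm
Ȳ = 1019274.30 / 16276.66 = 62.62 mm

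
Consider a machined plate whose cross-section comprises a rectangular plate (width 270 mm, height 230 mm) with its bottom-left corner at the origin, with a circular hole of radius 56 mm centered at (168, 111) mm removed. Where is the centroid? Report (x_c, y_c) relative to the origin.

x_c = 128.78 mm, y_c = 115.75 mm

plate: A = 270 × 230 = 62100.00, centroid at (135.00, 115.00).
hole: A = −π·56² = -9852.03, centroid at (168.00, 111.00).
ΣA = 52247.97 mm², ΣAx_c = 6728358.19 mm³, ΣAy_c = 6047924.16 mm³.
x_c = 6728358.19/52247.97 = 128.78 mm; y_c = 6047924.16/52247.97 = 115.75 mm.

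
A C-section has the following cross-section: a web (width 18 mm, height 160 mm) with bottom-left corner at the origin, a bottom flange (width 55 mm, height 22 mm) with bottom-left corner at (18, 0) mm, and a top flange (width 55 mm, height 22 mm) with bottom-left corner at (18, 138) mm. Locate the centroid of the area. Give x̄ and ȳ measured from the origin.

Part | A | x̄ᵢ | ȳᵢ | A·x̄ᵢ | A·ȳᵢ
web | 2880.00 | 9.00 | 80.00 | 25920.00 | 230400.00
bottom flange | 1210.00 | 45.50 | 11.00 | 55055.00 | 13310.00
top flange | 1210.00 | 45.50 | 149.00 | 55055.00 | 180290.00
Σ | 5300.00 |  |  | 136030.00 | 424000.00
x̄ = 136030.00 / 5300.00 = 25.67 mm
ȳ = 424000.00 / 5300.00 = 80.00 mm

x̄ = 25.67 mm, ȳ = 80.00 mm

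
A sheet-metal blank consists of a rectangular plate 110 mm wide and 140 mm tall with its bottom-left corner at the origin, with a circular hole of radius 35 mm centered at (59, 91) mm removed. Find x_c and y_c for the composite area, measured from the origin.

x_c = 53.67 mm, y_c = 63.00 mm

plate: A = 110 × 140 = 15400.00, centroid at (55.00, 70.00).
hole: A = −π·35² = -3848.45, centroid at (59.00, 91.00).
ΣA = 11551.55 mm², ΣAx_c = 619941.39 mm³, ΣAy_c = 727790.96 mm³.
x_c = 619941.39/11551.55 = 53.67 mm; y_c = 727790.96/11551.55 = 63.00 mm.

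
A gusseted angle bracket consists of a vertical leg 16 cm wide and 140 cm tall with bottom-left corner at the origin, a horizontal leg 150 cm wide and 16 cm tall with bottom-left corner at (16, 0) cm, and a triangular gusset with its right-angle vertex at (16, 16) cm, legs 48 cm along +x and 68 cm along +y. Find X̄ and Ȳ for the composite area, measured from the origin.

X̄ = 46.01 cm, Ȳ = 38.12 cm

vertical leg: A = 16 × 140 = 2240.00, centroid at (8.00, 70.00).
horizontal leg: A = 150 × 16 = 2400.00, centroid at (91.00, 8.00).
gusset: A = ½·48·68 = 1632.00, centroid at (32.00, 38.67).
ΣA = 6272.00 cm², ΣAX̄ = 288544.00 cm³, ΣAȲ = 239104.00 cm³.
X̄ = 288544.00/6272.00 = 46.01 cm; Ȳ = 239104.00/6272.00 = 38.12 cm.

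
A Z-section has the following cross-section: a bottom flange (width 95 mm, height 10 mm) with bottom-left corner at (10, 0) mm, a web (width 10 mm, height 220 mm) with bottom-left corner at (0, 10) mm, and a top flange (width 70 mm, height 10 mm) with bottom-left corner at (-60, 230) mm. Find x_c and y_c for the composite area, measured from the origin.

x_c = 12.50 mm, y_c = 112.53 mm

Part | A | x̄ᵢ | ȳᵢ | A·x̄ᵢ | A·ȳᵢ
bottom flange | 950.00 | 57.50 | 5.00 | 54625.00 | 4750.00
web | 2200.00 | 5.00 | 120.00 | 11000.00 | 264000.00
top flange | 700.00 | -25.00 | 235.00 | -17500.00 | 164500.00
Σ | 3850.00 |  |  | 48125.00 | 433250.00
x_c = 48125.00 / 3850.00 = 12.50 mm
y_c = 433250.00 / 3850.00 = 112.53 mm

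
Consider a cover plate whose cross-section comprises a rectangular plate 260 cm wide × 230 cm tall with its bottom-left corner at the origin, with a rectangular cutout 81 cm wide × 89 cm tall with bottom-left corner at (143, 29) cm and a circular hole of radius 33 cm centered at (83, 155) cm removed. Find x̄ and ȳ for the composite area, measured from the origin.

Part | A | x̄ᵢ | ȳᵢ | A·x̄ᵢ | A·ȳᵢ
plate | 59800.00 | 130.00 | 115.00 | 7774000.00 | 6877000.00
hole 1 | -7209.00 | 183.50 | 73.50 | -1322851.50 | -529861.50
hole 2 | -3421.19 | 83.00 | 155.00 | -283959.14 | -530285.13
Σ | 49169.81 |  |  | 6167189.36 | 5816853.37
x̄ = 6167189.36 / 49169.81 = 125.43 cm
ȳ = 5816853.37 / 49169.81 = 118.30 cm

x̄ = 125.43 cm, ȳ = 118.30 cm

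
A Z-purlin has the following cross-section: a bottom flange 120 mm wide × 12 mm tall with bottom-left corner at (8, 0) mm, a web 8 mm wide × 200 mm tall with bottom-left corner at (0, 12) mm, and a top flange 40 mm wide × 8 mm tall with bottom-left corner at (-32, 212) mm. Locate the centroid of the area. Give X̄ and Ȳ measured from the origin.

bottom flange: A = 120 × 12 = 1440.00, centroid at (68.00, 6.00).
web: A = 8 × 200 = 1600.00, centroid at (4.00, 112.00).
top flange: A = 40 × 8 = 320.00, centroid at (-12.00, 216.00).
ΣA = 3360.00 mm²
ΣAX̄ = (1440.00)(68.00) + (1600.00)(4.00) + (320.00)(-12.00) = 100480.00 mm³
ΣAȲ = (1440.00)(6.00) + (1600.00)(112.00) + (320.00)(216.00) = 256960.00 mm³
X̄ = 100480.00 / 3360.00 = 29.90 mm
Ȳ = 256960.00 / 3360.00 = 76.48 mm

X̄ = 29.90 mm, Ȳ = 76.48 mm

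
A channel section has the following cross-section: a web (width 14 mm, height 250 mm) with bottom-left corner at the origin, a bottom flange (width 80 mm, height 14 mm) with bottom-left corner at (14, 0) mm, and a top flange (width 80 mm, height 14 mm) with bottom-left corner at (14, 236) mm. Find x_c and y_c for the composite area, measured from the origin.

x_c = 25.34 mm, y_c = 125.00 mm

Part | A | x̄ᵢ | ȳᵢ | A·x̄ᵢ | A·ȳᵢ
web | 3500.00 | 7.00 | 125.00 | 24500.00 | 437500.00
bottom flange | 1120.00 | 54.00 | 7.00 | 60480.00 | 7840.00
top flange | 1120.00 | 54.00 | 243.00 | 60480.00 | 272160.00
Σ | 5740.00 |  |  | 145460.00 | 717500.00
x_c = 145460.00 / 5740.00 = 25.34 mm
y_c = 717500.00 / 5740.00 = 125.00 mm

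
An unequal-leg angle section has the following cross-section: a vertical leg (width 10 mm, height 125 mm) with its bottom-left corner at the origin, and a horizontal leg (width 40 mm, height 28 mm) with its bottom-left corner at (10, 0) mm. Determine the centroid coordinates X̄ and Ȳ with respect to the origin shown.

vertical leg: A = 10 × 125 = 1250.00, centroid at (5.00, 62.50).
horizontal leg: A = 40 × 28 = 1120.00, centroid at (30.00, 14.00).
ΣA = 2370.00 mm²
ΣAX̄ = (1250.00)(5.00) + (1120.00)(30.00) = 39850.00 mm³
ΣAȲ = (1250.00)(62.50) + (1120.00)(14.00) = 93805.00 mm³
X̄ = 39850.00 / 2370.00 = 16.81 mm
Ȳ = 93805.00 / 2370.00 = 39.58 mm

X̄ = 16.81 mm, Ȳ = 39.58 mm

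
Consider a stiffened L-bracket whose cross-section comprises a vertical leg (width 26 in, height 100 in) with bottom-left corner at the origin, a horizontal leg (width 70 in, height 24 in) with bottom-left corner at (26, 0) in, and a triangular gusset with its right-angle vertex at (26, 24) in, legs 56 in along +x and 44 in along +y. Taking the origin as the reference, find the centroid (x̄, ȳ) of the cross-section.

vertical leg: A = 26 × 100 = 2600.00, centroid at (13.00, 50.00).
horizontal leg: A = 70 × 24 = 1680.00, centroid at (61.00, 12.00).
gusset: A = ½·56·44 = 1232.00, centroid at (44.67, 38.67).
ΣA = 5512.00 in², ΣAx̄ = 191309.33 in³, ΣAȳ = 197797.33 in³.
x̄ = 191309.33/5512.00 = 34.71 in; ȳ = 197797.33/5512.00 = 35.88 in.

x̄ = 34.71 in, ȳ = 35.88 in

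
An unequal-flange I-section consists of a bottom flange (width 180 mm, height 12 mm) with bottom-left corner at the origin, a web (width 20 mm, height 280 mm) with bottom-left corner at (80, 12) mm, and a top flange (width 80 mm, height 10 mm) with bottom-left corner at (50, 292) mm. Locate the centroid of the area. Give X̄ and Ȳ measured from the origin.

X̄ = 90.00 mm, Ȳ = 128.71 mm

Part | A | x̄ᵢ | ȳᵢ | A·x̄ᵢ | A·ȳᵢ
bottom flange | 2160.00 | 90.00 | 6.00 | 194400.00 | 12960.00
web | 5600.00 | 90.00 | 152.00 | 504000.00 | 851200.00
top flange | 800.00 | 90.00 | 297.00 | 72000.00 | 237600.00
Σ | 8560.00 |  |  | 770400.00 | 1101760.00
X̄ = 770400.00 / 8560.00 = 90.00 mm
Ȳ = 1101760.00 / 8560.00 = 128.71 mm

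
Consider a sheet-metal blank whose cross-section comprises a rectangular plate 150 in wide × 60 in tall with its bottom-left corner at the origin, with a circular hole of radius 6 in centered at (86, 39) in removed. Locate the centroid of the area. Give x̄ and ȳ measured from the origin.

x̄ = 74.86 in, ȳ = 29.89 in

plate: A = 150 × 60 = 9000.00, centroid at (75.00, 30.00).
hole: A = −π·6² = -113.10, centroid at (86.00, 39.00).
ΣA = 8886.90 in²
ΣAx̄ = (9000.00)(75.00) + (-113.10)(86.00) = 665273.63 in³
ΣAȳ = (9000.00)(30.00) + (-113.10)(39.00) = 265589.20 in³
x̄ = 665273.63 / 8886.90 = 74.86 in
ȳ = 265589.20 / 8886.90 = 29.89 in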